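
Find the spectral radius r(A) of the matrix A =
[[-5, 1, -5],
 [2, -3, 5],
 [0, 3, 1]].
r(A) ≈ 7.2792

The eigenvalues of A are the roots of its characteristic polynomial. With M = A (coefficients from the trace, the sum of principal 2x2 minors, and det A):
  p(λ) = det(λ I - M) = λ^3 + 7λ^2 - 10λ - 58.
No integer candidate from the rational root theorem (±divisors of 58) is a root, so the roots are irrational. The cubic discriminant is Δ = 70728 > 0, so there are three distinct real roots. p(-8) = -42 and p(-7) = 12 have opposite signs, so a root lies in (-8, -7); Newton's method refines it to λ ≈ -7.2792. p(-3) = 8 and p(-2) = -18 have opposite signs, so a root lies in (-3, -2); Newton's method refines it to λ ≈ -2.6866. p(2) = -42 and p(3) = 2 have opposite signs, so a root lies in (2, 3); Newton's method refines it to λ ≈ 2.9658. Check (Vieta): the three roots sum to -7, matching tr M = -7.
Thus the eigenvalues (to 4 decimals) are -7.2792 (modulus 7.2792); -2.6866 (modulus 2.6866); 2.9658 (modulus 2.9658). The spectral radius is the largest modulus: r(A) ≈ 7.2792. (Cross-check: r(A) ≤ ||A||_2 ≈ 9.1141; equality holds whenever A is normal, though it can also hold for some non-normal A.)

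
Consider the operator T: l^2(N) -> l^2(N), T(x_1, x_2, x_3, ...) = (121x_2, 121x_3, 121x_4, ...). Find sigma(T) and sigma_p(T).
sigma(T) = closed disk {z in C : |z| ≤ 121}; sigma_p(T) = open disk {z in C : |z| < 121}

Note T = 121·V where V is the unit left shift (V x)_k = x_{k+1}; so sigma(T) = 121·sigma(V) and ||T|| = 121||V||. ||T x||^2 = 14641sum_{k≥2} |x_k|^2 ≤ 14641||x||^2, with equality on {x : x_1 = 0}, so ||T|| = 121. For any lambda with |lambda| < 121, set r = lambda/121 (|r| < 1); the vector x = (1, r, r^2, ...) is in l^2 and satisfies T x = 121(r, r^2, ...) = lambda x, so lambda is an eigenvalue. On the boundary |lambda| = 121 the geometric series diverges, so no l^2 eigenvector exists, but these lambda lie in the approximate point spectrum. Hence sigma(T) is the closed disk of radius 121 and sigma_p(T) is the open disk.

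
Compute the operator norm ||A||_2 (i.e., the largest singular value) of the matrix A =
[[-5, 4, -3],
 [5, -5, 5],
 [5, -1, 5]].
||A||_2 ≈ 12.9102 (= sqrt(largest eigenvalue of A^T A))

||A||_2 = sigma_max(A) = sqrt(lambda_max(A^T A)). Form the symmetric matrix M = A^T A =
[[75, -50, 65],
 [-50, 42, -42],
 [65, -42, 59]].
Its characteristic polynomial (trace, sum of principal 2x2 minors, determinant of M give the coefficients) is
  p(λ) = det(λ I - M) = λ^3 - 176λ^2 + 1564λ - 1600.
No integer candidate from the rational root theorem (±divisors of 1600) is a root, so the roots are irrational. The cubic discriminant is Δ = 33434609920 > 0, so there are three distinct real roots. p(1) = -211 and p(2) = 832 have opposite signs, so a root lies in (1, 2); Newton's method refines it to λ ≈ 1.1782. p(8) = 160 and p(9) = -1051 have opposite signs, so a root lies in (8, 9); Newton's method refines it to λ ≈ 8.1478. p(166) = -17536 and p(167) = 8587 have opposite signs, so a root lies in (166, 167); Newton's method refines it to λ ≈ 166.674. Check (Vieta): the three roots sum to 176, matching tr M = 176.
So the eigenvalues of A^T A are ≈ 1.1782, 8.1478, 166.674 (all ≥ 0, as they must be for A^T A). The largest is λ_max ≈ 166.674, hence ||A||_2 = sqrt(λ_max) ≈ 12.9102.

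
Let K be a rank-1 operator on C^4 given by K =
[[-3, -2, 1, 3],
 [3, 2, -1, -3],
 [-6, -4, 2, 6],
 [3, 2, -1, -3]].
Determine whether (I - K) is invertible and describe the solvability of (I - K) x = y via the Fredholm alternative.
(I - K) is invertible (det(I - K) = 3 ≠ 0), so for every y in C^4 the equation (I - K) x = y has a unique solution.

K has rank 1, so it is an outer product K = u v^T: every row of K is a multiple of one row vector. Reading off the entries, u = (-1, 1, -2, 1) and v = (3, 2, -1, -3) (row i of K equals u_i·v^T). A rank-one matrix u v^T satisfies K u = u (v·u) and kills the (3)-dimensional subspace v^⊥, so its characteristic polynomial is lambda^3 (lambda - v·u) with v·u = tr K = -2. Hence the eigenvalues of I - K are 1 (multiplicity 3) and 1 - (-2) = 3, so det(I - K) = 3. (Direct check: I - K =
[[4, 2, -1, -3],
 [-3, -1, 1, 3],
 [6, 4, -1, -6],
 [-3, -2, 1, 4]]
has determinant 3.) The finite-dimensional Fredholm alternative says: either (I - K) is invertible, or ker(I - K) ≠ {0} and then range(I - K) = ker((I - K)^*)^⊥, with dim ker(I - K) = dim ker((I - K)^*). Since det(I - K) ≠ 0, 1 is not an eigenvalue of K and ker(I - K) = {0}, so we are in the first case: for every y there is a unique x = (I - K)^(-1) y. Explicitly, by the Sherman–Morrison formula, (I - u v^T)^(-1) = I + u v^T/(1 - v·u), i.e. (I - K)^(-1) = I + K/(3).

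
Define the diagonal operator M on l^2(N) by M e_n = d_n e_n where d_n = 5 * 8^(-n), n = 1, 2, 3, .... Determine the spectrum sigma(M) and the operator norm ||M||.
sigma(M) = {5 * 8^(-n) : n ≥ 1} ∪ {0}; ||M|| = 5/8

A bounded diagonal operator on l^2 with diagonal entries d_n has spectrum equal to the closure of {d_n : n ≥ 1}: every d_n is an eigenvalue (with eigenvector e_n), so {d_n} ⊂ sigma(M); the spectrum is closed, so its closure is too; and for lambda not in the closure, (M - lambda I) has bounded inverse (the diagonal entries 1/(d_n - lambda) are bounded). For our sequence d_n = 5 * 8^(-n), n = 1, 2, 3, ...:
  - {d_n} = {5 * 8^(-n) : n ≥ 1}; the only limit point is 0
  - closure = {5 * 8^(-n) : n ≥ 1} ∪ {0}
For the norm: a diagonal operator has ||M|| = sup_n |d_n|. Here d_n = 5 * 8^(-n) is positive and decreasing, so sup_n |d_n| = d_1 = 5/8. So ||M|| = 5/8.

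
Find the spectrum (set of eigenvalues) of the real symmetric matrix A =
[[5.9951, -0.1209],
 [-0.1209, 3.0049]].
sigma(A) ≈ {3, 6}

A is real symmetric, so its spectrum consists of real eigenvalues. Expanding the characteristic polynomial of the displayed matrix gives
  det(λ I - A) = p(λ) = λ^2 + (-9)λ + (18).
Solving p(λ) = 0 yields eigenvalues ≈ 3, 6. (A is shown rounded to 4 decimals, so these recover the underlying integer eigenvalues to within that precision.)
Verification: the trace of A = 9 equals the sum of eigenvalues 9, and det(A) ≈ 18.0001 matches the eigenvalue product 18.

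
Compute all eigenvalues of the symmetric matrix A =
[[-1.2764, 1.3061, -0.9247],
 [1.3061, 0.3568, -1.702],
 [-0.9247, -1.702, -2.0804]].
sigma(A) ≈ {-3, -2, 2}

A is real symmetric, so its spectrum consists of real eigenvalues. Expanding the characteristic polynomial of the displayed matrix gives
  det(λ I - A) = p(λ) = λ^3 + (3)λ^2 + (-4)λ + (-12).
Solving p(λ) = 0 yields eigenvalues ≈ -3, -2, 2. (A is shown rounded to 4 decimals, so these recover the underlying integer eigenvalues to within that precision.)
Verification: the trace of A = -3 equals the sum of eigenvalues -3, and det(A) ≈ 12.0000 matches the eigenvalue product 12.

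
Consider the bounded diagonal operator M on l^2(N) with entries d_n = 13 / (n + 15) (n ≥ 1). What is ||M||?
||M|| = 13/16 (attained at n = 1)

For M diagonal, ||M|| = sup_n |d_n| = sup_n 13/(n + 15). This is positive and strictly decreasing in n, so the supremum is attained at n = 1: d_1 = 13/(1 + 15) = 13/16. Hence ||M|| = 13/16.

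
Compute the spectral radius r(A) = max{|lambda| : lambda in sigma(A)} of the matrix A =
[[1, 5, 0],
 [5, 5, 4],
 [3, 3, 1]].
r(A) ≈ 9.909

The eigenvalues of A are the roots of its characteristic polynomial. With M = A (coefficients from the trace, the sum of principal 2x2 minors, and det A):
  p(λ) = det(λ I - M) = λ^3 - 7λ^2 - 26λ - 28.
No integer candidate from the rational root theorem (±divisors of 28) is a root, so the roots are irrational. The cubic discriminant is Δ = -47884 < 0, so there is one real root and a complex-conjugate pair. p(9) = -100 and p(10) = 12 have opposite signs, so a root lies in (9, 10); Newton's method refines it to λ ≈ 9.909. Dividing out (λ - (9.909)) leaves approximately λ^2 + 2.909λ + 2.8257. For λ^2 + 2.909λ + 2.8257 the discriminant is -2.8403. It is negative, so the remaining roots are the complex-conjugate pair λ ≈ -1.4545 ± 0.8427i. Their product equals the constant term, so |λ|^2 ≈ 2.8257 and |λ| ≈ 1.681.
Thus the eigenvalues (to 4 decimals) are 9.909 (modulus 9.909); -1.4545 ± 0.8427i (modulus 1.681). The spectral radius is the largest modulus: r(A) ≈ 9.909. (Cross-check: r(A) ≤ ||A||_2 ≈ 10.0133; equality holds whenever A is normal, though it can also hold for some non-normal A.)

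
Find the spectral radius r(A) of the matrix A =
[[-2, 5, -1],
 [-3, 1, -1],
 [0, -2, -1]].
r(A) ≈ 3.3349

The eigenvalues of A are the roots of its characteristic polynomial. With M = A (coefficients from the trace, the sum of principal 2x2 minors, and det A):
  p(λ) = det(λ I - M) = λ^3 + 2λ^2 + 12λ + 15.
No integer candidate from the rational root theorem (±divisors of 15) is a root, so the roots are irrational. The cubic discriminant is Δ = -6411 < 0, so there is one real root and a complex-conjugate pair. p(-2) = -9 and p(-1) = 4 have opposite signs, so a root lies in (-2, -1); Newton's method refines it to λ ≈ -1.3487. Dividing out (λ - (-1.3487)) leaves approximately λ^2 + 0.6513λ + 11.1216. For λ^2 + 0.6513λ + 11.1216 the discriminant is -44.0623. It is negative, so the remaining roots are the complex-conjugate pair λ ≈ -0.3256 ± 3.319i. Their product equals the constant term, so |λ|^2 ≈ 11.1216 and |λ| ≈ 3.3349.
Thus the eigenvalues (to 4 decimals) are -1.3487 (modulus 1.3487); -0.3256 ± 3.319i (modulus 3.3349). The spectral radius is the largest modulus: r(A) ≈ 3.3349. (Cross-check: r(A) ≤ ||A||_2 ≈ 6.1669; equality holds whenever A is normal, though it can also hold for some non-normal A.)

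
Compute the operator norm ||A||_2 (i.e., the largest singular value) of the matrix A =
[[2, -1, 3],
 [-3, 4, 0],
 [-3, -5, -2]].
||A||_2 ≈ 6.658 (= sqrt(largest eigenvalue of A^T A))

||A||_2 = sigma_max(A) = sqrt(lambda_max(A^T A)). Form the symmetric matrix M = A^T A =
[[22, 1, 12],
 [1, 42, 7],
 [12, 7, 13]].
Its characteristic polynomial (trace, sum of principal 2x2 minors, determinant of M give the coefficients) is
  p(λ) = det(λ I - M) = λ^3 - 77λ^2 + 1562λ - 5041.
No integer candidate from the rational root theorem (±divisors of 5041) is a root, so the roots are irrational. The cubic discriminant is Δ = 243465177 > 0, so there are three distinct real roots. p(3) = -1021 and p(4) = 39 have opposite signs, so a root lies in (3, 4); Newton's method refines it to λ ≈ 3.9609. p(28) = 279 and p(29) = -111 have opposite signs, so a root lies in (28, 29); Newton's method refines it to λ ≈ 28.7108. p(44) = -201 and p(45) = 449 have opposite signs, so a root lies in (44, 45); Newton's method refines it to λ ≈ 44.3283. Check (Vieta): the three roots sum to 77, matching tr M = 77.
So the eigenvalues of A^T A are ≈ 3.9609, 28.7108, 44.3283 (all ≥ 0, as they must be for A^T A). The largest is λ_max ≈ 44.3283, hence ||A||_2 = sqrt(λ_max) ≈ 6.658.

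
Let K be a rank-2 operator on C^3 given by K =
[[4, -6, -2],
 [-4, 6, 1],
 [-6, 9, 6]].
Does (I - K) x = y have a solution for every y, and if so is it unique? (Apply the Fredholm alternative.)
(I - K) is invertible (det(I - K) = 24 ≠ 0), so for every y in C^3 the equation (I - K) x = y has a unique solution.

K has rank 2 and factors as K = U V^T = u1 v1^T + u2 v2^T with u1 = (0, -1, 3), v1 = (0, 0, 1), u2 = (-2, 2, 3), v2 = (-2, 3, 1) (multiplying out reproduces the displayed K). The nonzero eigenvalues of U V^T coincide with those of the 2 x 2 matrix G = V^T U = [[v1·u1, v1·u2], [v2·u1, v2·u2]] = [[3, 3], [0, 13]], and by the Sylvester determinant identity det(I_3 - U V^T) = det(I_2 - V^T U) = det([[-2, -3], [0, -12]]) = (-2)(-12) - (-3)(0) = 24. (Direct check: I - K =
[[-3, 6, 2],
 [4, -5, -1],
 [6, -9, -5]]
has determinant 24.) The finite-dimensional Fredholm alternative says: either (I - K) is invertible, or ker(I - K) ≠ {0} and then range(I - K) = ker((I - K)^*)^⊥, with dim ker(I - K) = dim ker((I - K)^*). Since det(I - K) ≠ 0, 1 is not an eigenvalue of K and ker(I - K) = {0}, so we are in the first case: for every y there is a unique x = (I - K)^(-1) y. (Explicitly, by the Woodbury identity, (I - U V^T)^(-1) = I + U (I_2 - G)^(-1) V^T.)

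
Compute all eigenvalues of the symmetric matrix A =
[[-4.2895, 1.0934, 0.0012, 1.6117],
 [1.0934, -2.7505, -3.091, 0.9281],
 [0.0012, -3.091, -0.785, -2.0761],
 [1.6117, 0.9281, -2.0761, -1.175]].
sigma(A) ≈ {-6, -4, -2, 3}

A is real symmetric, so its spectrum consists of real eigenvalues. Expanding the characteristic polynomial of the displayed matrix gives
  det(λ I - A) = p(λ) = λ^4 + (9)λ^3 + (8)λ^2 + (-84)λ + (-143.9986).
Solving p(λ) = 0 yields eigenvalues ≈ -6, -4, -2, 3. (A is shown rounded to 4 decimals, so these recover the underlying integer eigenvalues to within that precision.)
Verification: the trace of A = -9 equals the sum of eigenvalues -9, and det(A) ≈ -143.9986 matches the eigenvalue product -144.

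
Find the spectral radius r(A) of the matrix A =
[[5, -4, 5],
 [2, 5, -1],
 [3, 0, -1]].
r(A) ≈ 6.1276

The eigenvalues of A are the roots of its characteristic polynomial. With M = A (coefficients from the trace, the sum of principal 2x2 minors, and det A):
  p(λ) = det(λ I - M) = λ^3 - 9λ^2 + 8λ + 96.
No integer candidate from the rational root theorem (±divisors of 96) is a root, so the roots are irrational. The cubic discriminant is Δ = -90176 < 0, so there is one real root and a complex-conjugate pair. p(-3) = -36 and p(-2) = 36 have opposite signs, so a root lies in (-3, -2); Newton's method refines it to λ ≈ -2.5567. Dividing out (λ - (-2.5567)) leaves approximately λ^2 - 11.5567λ + 37.5477. For λ^2 - 11.5567λ + 37.5477 the discriminant is -16.6324. It is negative, so the remaining roots are the complex-conjugate pair λ ≈ 5.7784 ± 2.0391i. Their product equals the constant term, so |λ|^2 ≈ 37.5477 and |λ| ≈ 6.1276.
Thus the eigenvalues (to 4 decimals) are -2.5567 (modulus 2.5567); 5.7784 ± 2.0391i (modulus 6.1276). The spectral radius is the largest modulus: r(A) ≈ 6.1276. (Cross-check: r(A) ≤ ||A||_2 ≈ 8.5; equality holds whenever A is normal, though it can also hold for some non-normal A.)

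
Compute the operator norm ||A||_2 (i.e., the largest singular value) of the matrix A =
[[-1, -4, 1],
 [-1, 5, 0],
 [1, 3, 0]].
||A||_2 ≈ 7.1004 (= sqrt(largest eigenvalue of A^T A))

||A||_2 = sigma_max(A) = sqrt(lambda_max(A^T A)). Form the symmetric matrix M = A^T A =
[[3, 2, -1],
 [2, 50, -4],
 [-1, -4, 1]].
Its characteristic polynomial (trace, sum of principal 2x2 minors, determinant of M give the coefficients) is
  p(λ) = det(λ I - M) = λ^3 - 54λ^2 + 182λ - 64.
No integer candidate from the rational root theorem (±divisors of 64) is a root, so the roots are irrational. The cubic discriminant is Δ = 43375792 > 0, so there are three distinct real roots. p(0) = -64 and p(1) = 65 have opposite signs, so a root lies in (0, 1); Newton's method refines it to λ ≈ 0.3984. p(3) = 23 and p(4) = -136 have opposite signs, so a root lies in (3, 4); Newton's method refines it to λ ≈ 3.1865. p(50) = -964 and p(51) = 1415 have opposite signs, so a root lies in (50, 51); Newton's method refines it to λ ≈ 50.4152. Check (Vieta): the three roots sum to 54, matching tr M = 54.
So the eigenvalues of A^T A are ≈ 0.3984, 3.1865, 50.4152 (all ≥ 0, as they must be for A^T A). The largest is λ_max ≈ 50.4152, hence ||A||_2 = sqrt(λ_max) ≈ 7.1004.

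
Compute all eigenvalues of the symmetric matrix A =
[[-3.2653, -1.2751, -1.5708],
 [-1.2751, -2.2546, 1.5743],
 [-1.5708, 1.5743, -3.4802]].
sigma(A) ≈ {-5, -4, 0}

A is real symmetric, so its spectrum consists of real eigenvalues. Expanding the characteristic polynomial of the displayed matrix gives
  det(λ I - A) = p(λ) = λ^3 + (9)λ^2 + (20)λ + (0).
Solving p(λ) = 0 yields eigenvalues ≈ -5, -4, 0. (A is shown rounded to 4 decimals, so these recover the underlying integer eigenvalues to within that precision.)
Verification: the trace of A = -9 equals the sum of eigenvalues -9, and det(A) ≈ -0.0004 matches the eigenvalue product 0.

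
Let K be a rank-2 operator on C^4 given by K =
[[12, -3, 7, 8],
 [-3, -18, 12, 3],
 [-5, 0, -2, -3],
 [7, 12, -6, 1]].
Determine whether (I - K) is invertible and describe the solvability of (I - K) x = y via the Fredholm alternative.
(I - K) is invertible (det(I - K) = -288 ≠ 0), so for every y in C^4 the equation (I - K) x = y has a unique solution.

K has rank 2 and factors as K = U V^T = u1 v1^T + u2 v2^T with u1 = (-2, 3, 1, -3), v1 = (-3, -3, 1, -1), u2 = (3, 3, -1, -1), v2 = (2, -3, 3, 2) (multiplying out reproduces the displayed K). The nonzero eigenvalues of U V^T coincide with those of the 2 x 2 matrix G = V^T U = [[v1·u1, v1·u2], [v2·u1, v2·u2]] = [[1, -18], [-16, -8]], and by the Sylvester determinant identity det(I_4 - U V^T) = det(I_2 - V^T U) = det([[0, 18], [16, 9]]) = (0)(9) - (18)(16) = -288. (Direct check: I - K =
[[-11, 3, -7, -8],
 [3, 19, -12, -3],
 [5, 0, 3, 3],
 [-7, -12, 6, 0]]
has determinant -288.) The finite-dimensional Fredholm alternative says: either (I - K) is invertible, or ker(I - K) ≠ {0} and then range(I - K) = ker((I - K)^*)^⊥, with dim ker(I - K) = dim ker((I - K)^*). Since det(I - K) ≠ 0, 1 is not an eigenvalue of K and ker(I - K) = {0}, so we are in the first case: for every y there is a unique x = (I - K)^(-1) y. (Explicitly, by the Woodbury identity, (I - U V^T)^(-1) = I + U (I_2 - G)^(-1) V^T.)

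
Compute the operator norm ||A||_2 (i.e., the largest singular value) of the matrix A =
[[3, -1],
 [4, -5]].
||A||_2 = sqrt((51 + sqrt(2117))/2) ≈ 6.9646 (= sqrt(largest eigenvalue of A^T A))

||A||_2 = sigma_max(A) = sqrt(lambda_max(A^T A)). Form the symmetric matrix M = A^T A =
[[25, -23],
 [-23, 26]].
Its characteristic polynomial (trace, determinant of M give the coefficients) is
  p(λ) = det(λ I - M) = λ^2 - 51λ + 121.
For λ^2 - 51λ + 121 the discriminant is 2117. It is nonnegative but not a perfect square, so the roots are real and irrational: λ = (51 ± sqrt(2117))/2 ≈ 48.5054, 2.4946.
So the eigenvalues of A^T A are ≈ 2.4946, 48.5054 (all ≥ 0, as they must be for A^T A). The largest is λ_max = (51 + sqrt(2117))/2 ≈ 48.5054, hence ||A||_2 = sqrt(λ_max) = sqrt((51 + sqrt(2117))/2) ≈ 6.9646.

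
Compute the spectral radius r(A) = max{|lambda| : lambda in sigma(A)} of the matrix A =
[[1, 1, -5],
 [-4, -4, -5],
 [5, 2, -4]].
r(A) ≈ 6.0749

The eigenvalues of A are the roots of its characteristic polynomial. With M = A (coefficients from the trace, the sum of principal 2x2 minors, and det A):
  p(λ) = det(λ I - M) = λ^3 + 7λ^2 + 47λ + 75.
No integer candidate from the rational root theorem (±divisors of 75) is a root, so the roots are irrational. The cubic discriminant is Δ = -117676 < 0, so there is one real root and a complex-conjugate pair. p(-3) = -30 and p(-2) = 1 have opposite signs, so a root lies in (-3, -2); Newton's method refines it to λ ≈ -2.0323. Dividing out (λ - (-2.0323)) leaves approximately λ^2 + 4.9677λ + 36.9042. For λ^2 + 4.9677λ + 36.9042 the discriminant is -122.9385. It is negative, so the remaining roots are the complex-conjugate pair λ ≈ -2.4839 ± 5.5439i. Their product equals the constant term, so |λ|^2 ≈ 36.9042 and |λ| ≈ 6.0749.
Thus the eigenvalues (to 4 decimals) are -2.0323 (modulus 2.0323); -2.4839 ± 5.5439i (modulus 6.0749). The spectral radius is the largest modulus: r(A) ≈ 6.0749. (Cross-check: r(A) ≤ ||A||_2 ≈ 8.1945; equality holds whenever A is normal, though it can also hold for some non-normal A.)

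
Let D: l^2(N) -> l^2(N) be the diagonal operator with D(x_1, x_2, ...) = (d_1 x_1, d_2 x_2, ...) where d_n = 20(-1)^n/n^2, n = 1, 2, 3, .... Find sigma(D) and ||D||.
sigma(D) = {20(-1)^n/n^2 : n ≥ 1} ∪ {0}; ||D|| = 20

A bounded diagonal operator on l^2 with diagonal entries d_n has spectrum equal to the closure of {d_n : n ≥ 1}: every d_n is an eigenvalue (with eigenvector e_n), so {d_n} ⊂ sigma(D); the spectrum is closed, so its closure is too; and for lambda not in the closure, (D - lambda I) has bounded inverse (the diagonal entries 1/(d_n - lambda) are bounded). For our sequence d_n = 20(-1)^n/n^2, n = 1, 2, 3, ...:
  - {d_n} = {20(-1)^n/n^2 : n ≥ 1}; the only limit point is 0
  - closure = {20(-1)^n/n^2 : n ≥ 1} ∪ {0}
For the norm: a diagonal operator has ||D|| = sup_n |d_n|. Here |d_n| = 20/n^2 is decreasing, so sup_n |d_n| = |d_1| = 20. So ||D|| = 20.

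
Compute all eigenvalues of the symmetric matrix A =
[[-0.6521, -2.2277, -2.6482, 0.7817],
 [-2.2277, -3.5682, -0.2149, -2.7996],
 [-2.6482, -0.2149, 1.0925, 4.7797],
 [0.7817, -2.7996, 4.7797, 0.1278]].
sigma(A) ≈ {-6, -5, 2, 6}

A is real symmetric, so its spectrum consists of real eigenvalues. Expanding the characteristic polynomial of the displayed matrix gives
  det(λ I - A) = p(λ) = λ^4 + (3)λ^3 + (-46)λ^2 + (-108)λ + (359.9953).
Solving p(λ) = 0 yields eigenvalues ≈ -6, -5, 2, 6. (A is shown rounded to 4 decimals, so these recover the underlying integer eigenvalues to within that precision.)
Verification: the trace of A = -3 equals the sum of eigenvalues -3, and det(A) ≈ 359.9953 matches the eigenvalue product 360.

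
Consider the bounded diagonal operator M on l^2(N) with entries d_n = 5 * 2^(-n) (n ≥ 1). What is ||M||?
||M|| = 5/2 (attained at n = 1)

For M diagonal, ||M|| = sup_n |d_n|. The sequence d_n = 5 * 2^(-n) is positive and strictly decreasing (ratio 2^(-1) < 1), so the supremum is d_1 = 5/2. Hence ||M|| = 5/2.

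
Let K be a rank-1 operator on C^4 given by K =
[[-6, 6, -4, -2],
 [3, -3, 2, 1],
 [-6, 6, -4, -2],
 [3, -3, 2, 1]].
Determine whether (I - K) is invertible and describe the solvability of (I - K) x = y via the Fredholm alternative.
(I - K) is invertible (det(I - K) = 13 ≠ 0), so for every y in C^4 the equation (I - K) x = y has a unique solution.

K has rank 1, so it is an outer product K = u v^T: every row of K is a multiple of one row vector. Reading off the entries, u = (-2, 1, -2, 1) and v = (3, -3, 2, 1) (row i of K equals u_i·v^T). A rank-one matrix u v^T satisfies K u = u (v·u) and kills the (3)-dimensional subspace v^⊥, so its characteristic polynomial is lambda^3 (lambda - v·u) with v·u = tr K = -12. Hence the eigenvalues of I - K are 1 (multiplicity 3) and 1 - (-12) = 13, so det(I - K) = 13. (Direct check: I - K =
[[7, -6, 4, 2],
 [-3, 4, -2, -1],
 [6, -6, 5, 2],
 [-3, 3, -2, 0]]
has determinant 13.) The finite-dimensional Fredholm alternative says: either (I - K) is invertible, or ker(I - K) ≠ {0} and then range(I - K) = ker((I - K)^*)^⊥, with dim ker(I - K) = dim ker((I - K)^*). Since det(I - K) ≠ 0, 1 is not an eigenvalue of K and ker(I - K) = {0}, so we are in the first case: for every y there is a unique x = (I - K)^(-1) y. Explicitly, by the Sherman–Morrison formula, (I - u v^T)^(-1) = I + u v^T/(1 - v·u), i.e. (I - K)^(-1) = I + K/(13).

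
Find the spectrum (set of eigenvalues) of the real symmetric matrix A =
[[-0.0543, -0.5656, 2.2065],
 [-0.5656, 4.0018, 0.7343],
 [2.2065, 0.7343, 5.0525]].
sigma(A) ≈ {-1, 4, 6}

A is real symmetric, so its spectrum consists of real eigenvalues. Expanding the characteristic polynomial of the displayed matrix gives
  det(λ I - A) = p(λ) = λ^3 + (-9)λ^2 + (14)λ + (24.0011).
Solving p(λ) = 0 yields eigenvalues ≈ -1, 4, 6. (A is shown rounded to 4 decimals, so these recover the underlying integer eigenvalues to within that precision.)
Verification: the trace of A = 9 equals the sum of eigenvalues 9, and det(A) ≈ -24.0011 matches the eigenvalue product -24.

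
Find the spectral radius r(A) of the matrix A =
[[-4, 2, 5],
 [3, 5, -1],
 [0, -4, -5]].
r(A) ≈ 7.2018

The eigenvalues of A are the roots of its characteristic polynomial. With M = A (coefficients from the trace, the sum of principal 2x2 minors, and det A):
  p(λ) = det(λ I - M) = λ^3 + 4λ^2 - 35λ - 86.
No integer candidate from the rational root theorem (±divisors of 86) is a root, so the roots are irrational. The cubic discriminant is Δ = 230144 > 0, so there are three distinct real roots. p(-8) = -62 and p(-7) = 12 have opposite signs, so a root lies in (-8, -7); Newton's method refines it to λ ≈ -7.2018. p(-3) = 28 and p(-2) = -8 have opposite signs, so a root lies in (-3, -2); Newton's method refines it to λ ≈ -2.2076. p(5) = -36 and p(6) = 64 have opposite signs, so a root lies in (5, 6); Newton's method refines it to λ ≈ 5.4093. Check (Vieta): the three roots sum to -4, matching tr M = -4.
Thus the eigenvalues (to 4 decimals) are -7.2018 (modulus 7.2018); -2.2076 (modulus 2.2076); 5.4093 (modulus 5.4093). The spectral radius is the largest modulus: r(A) ≈ 7.2018. (Cross-check: r(A) ≤ ||A||_2 ≈ 8.7616; equality holds whenever A is normal, though it can also hold for some non-normal A.)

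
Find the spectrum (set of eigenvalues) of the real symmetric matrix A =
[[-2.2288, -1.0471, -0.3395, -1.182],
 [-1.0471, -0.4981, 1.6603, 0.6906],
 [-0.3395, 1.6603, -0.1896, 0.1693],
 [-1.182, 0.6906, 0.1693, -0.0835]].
sigma(A) ≈ {-3, -2, 0, 2}

A is real symmetric, so its spectrum consists of real eigenvalues. Expanding the characteristic polynomial of the displayed matrix gives
  det(λ I - A) = p(λ) = λ^4 + (3)λ^3 + (-4)λ^2 + (-12)λ + (0).
Solving p(λ) = 0 yields eigenvalues ≈ -3, -2, 0, 2. (A is shown rounded to 4 decimals, so these recover the underlying integer eigenvalues to within that precision.)
Verification: the trace of A = -3 equals the sum of eigenvalues -3, and det(A) ≈ -0.0000 matches the eigenvalue product 0.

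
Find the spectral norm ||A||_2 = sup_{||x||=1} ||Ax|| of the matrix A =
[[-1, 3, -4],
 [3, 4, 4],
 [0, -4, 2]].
||A||_2 ≈ 6.6158 (= sqrt(largest eigenvalue of A^T A))

||A||_2 = sigma_max(A) = sqrt(lambda_max(A^T A)). Form the symmetric matrix M = A^T A =
[[10, 9, 16],
 [9, 41, -4],
 [16, -4, 36]].
Its characteristic polynomial (trace, sum of principal 2x2 minors, determinant of M give the coefficients) is
  p(λ) = det(λ I - M) = λ^3 - 87λ^2 + 1893λ - 36.
No integer candidate from the rational root theorem (±divisors of 36) is a root, so the roots are irrational. The cubic discriminant is Δ = 1109997 > 0, so there are three distinct real roots. p(0) = -36 and p(1) = 1771 have opposite signs, so a root lies in (0, 1); Newton's method refines it to λ ≈ 0.019. p(43) = 7 and p(43.5) = -3.375 have opposite signs, so a root lies in (43, 43.5); Newton's method refines it to λ ≈ 43.2117. p(43.5) = -3.375 and p(44) = 8 have opposite signs, so a root lies in (43.5, 44); Newton's method refines it to λ ≈ 43.7692. Check (Vieta): the three roots sum to 87, matching tr M = 87.
So the eigenvalues of A^T A are ≈ 0.019, 43.2117, 43.7692 (all ≥ 0, as they must be for A^T A). The largest is λ_max ≈ 43.7692, hence ||A||_2 = sqrt(λ_max) ≈ 6.6158.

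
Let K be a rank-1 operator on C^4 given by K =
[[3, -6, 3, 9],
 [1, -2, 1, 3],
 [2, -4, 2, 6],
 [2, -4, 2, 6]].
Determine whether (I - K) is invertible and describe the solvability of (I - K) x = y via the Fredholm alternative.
(I - K) is invertible (det(I - K) = -8 ≠ 0), so for every y in C^4 the equation (I - K) x = y has a unique solution.

K has rank 1, so it is an outer product K = u v^T: every row of K is a multiple of one row vector. Reading off the entries, u = (-3, -1, -2, -2) and v = (-1, 2, -1, -3) (row i of K equals u_i·v^T). A rank-one matrix u v^T satisfies K u = u (v·u) and kills the (3)-dimensional subspace v^⊥, so its characteristic polynomial is lambda^3 (lambda - v·u) with v·u = tr K = 9. Hence the eigenvalues of I - K are 1 (multiplicity 3) and 1 - (9) = -8, so det(I - K) = -8. (Direct check: I - K =
[[-2, 6, -3, -9],
 [-1, 3, -1, -3],
 [-2, 4, -1, -6],
 [-2, 4, -2, -5]]
has determinant -8.) The finite-dimensional Fredholm alternative says: either (I - K) is invertible, or ker(I - K) ≠ {0} and then range(I - K) = ker((I - K)^*)^⊥, with dim ker(I - K) = dim ker((I - K)^*). Since det(I - K) ≠ 0, 1 is not an eigenvalue of K and ker(I - K) = {0}, so we are in the first case: for every y there is a unique x = (I - K)^(-1) y. Explicitly, by the Sherman–Morrison formula, (I - u v^T)^(-1) = I + u v^T/(1 - v·u), i.e. (I - K)^(-1) = I + K/(-8).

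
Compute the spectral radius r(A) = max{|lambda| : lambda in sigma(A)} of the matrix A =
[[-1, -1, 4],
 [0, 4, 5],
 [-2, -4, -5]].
r(A) ≈ 4.3137

The eigenvalues of A are the roots of its characteristic polynomial. With M = A (coefficients from the trace, the sum of principal 2x2 minors, and det A):
  p(λ) = det(λ I - M) = λ^3 + 2λ^2 + 9λ - 42.
No integer candidate from the rational root theorem (±divisors of 42) is a root, so the roots are irrational. The cubic discriminant is Δ = -62484 < 0, so there is one real root and a complex-conjugate pair. p(2) = -8 and p(3) = 30 have opposite signs, so a root lies in (2, 3); Newton's method refines it to λ ≈ 2.257. Dividing out (λ - (2.257)) leaves approximately λ^2 + 4.257λ + 18.6084. For λ^2 + 4.257λ + 18.6084 the discriminant is -56.311. It is negative, so the remaining roots are the complex-conjugate pair λ ≈ -2.1285 ± 3.752i. Their product equals the constant term, so |λ|^2 ≈ 18.6084 and |λ| ≈ 4.3137.
Thus the eigenvalues (to 4 decimals) are 2.257 (modulus 2.257); -2.1285 ± 3.752i (modulus 4.3137). The spectral radius is the largest modulus: r(A) ≈ 4.3137. (Cross-check: r(A) ≤ ||A||_2 ≈ 9.5003; equality holds whenever A is normal, though it can also hold for some non-normal A.)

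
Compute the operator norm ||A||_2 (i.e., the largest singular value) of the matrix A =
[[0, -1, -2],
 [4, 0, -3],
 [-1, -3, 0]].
||A||_2 ≈ 5.2177 (= sqrt(largest eigenvalue of A^T A))

||A||_2 = sigma_max(A) = sqrt(lambda_max(A^T A)). Form the symmetric matrix M = A^T A =
[[17, 3, -12],
 [3, 10, 2],
 [-12, 2, 13]].
Its characteristic polynomial (trace, sum of principal 2x2 minors, determinant of M give the coefficients) is
  p(λ) = det(λ I - M) = λ^3 - 40λ^2 + 364λ - 441.
No integer candidate from the rational root theorem (±divisors of 441) is a root, so the roots are irrational. The cubic discriminant is Δ = 16509717 > 0, so there are three distinct real roots. p(1) = -116 and p(2) = 135 have opposite signs, so a root lies in (1, 2); Newton's method refines it to λ ≈ 1.4275. p(11) = 54 and p(12) = -105 have opposite signs, so a root lies in (11, 12); Newton's method refines it to λ ≈ 11.3477. p(27) = -90 and p(28) = 343 have opposite signs, so a root lies in (27, 28); Newton's method refines it to λ ≈ 27.2248. Check (Vieta): the three roots sum to 40, matching tr M = 40.
So the eigenvalues of A^T A are ≈ 1.4275, 11.3477, 27.2248 (all ≥ 0, as they must be for A^T A). The largest is λ_max ≈ 27.2248, hence ||A||_2 = sqrt(λ_max) ≈ 5.2177.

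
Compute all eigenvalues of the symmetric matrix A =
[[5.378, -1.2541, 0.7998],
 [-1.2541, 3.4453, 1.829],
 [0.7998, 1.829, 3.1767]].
sigma(A) ≈ {1, 5, 6}

A is real symmetric, so its spectrum consists of real eigenvalues. Expanding the characteristic polynomial of the displayed matrix gives
  det(λ I - A) = p(λ) = λ^3 + (-12)λ^2 + (41)λ + (-30).
Solving p(λ) = 0 yields eigenvalues ≈ 1, 5, 6. (A is shown rounded to 4 decimals, so these recover the underlying integer eigenvalues to within that precision.)
Verification: the trace of A = 12 equals the sum of eigenvalues 12, and det(A) ≈ 30.0006 matches the eigenvalue product 30.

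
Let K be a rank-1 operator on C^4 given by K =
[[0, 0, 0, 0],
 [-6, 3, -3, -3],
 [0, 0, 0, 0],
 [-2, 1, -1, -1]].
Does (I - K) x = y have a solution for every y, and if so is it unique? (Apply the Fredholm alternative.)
(I - K) is invertible (det(I - K) = -1 ≠ 0), so for every y in C^4 the equation (I - K) x = y has a unique solution.

K has rank 1, so it is an outer product K = u v^T: every row of K is a multiple of one row vector. Reading off the entries, u = (0, 3, 0, 1) and v = (-2, 1, -1, -1) (row i of K equals u_i·v^T). A rank-one matrix u v^T satisfies K u = u (v·u) and kills the (3)-dimensional subspace v^⊥, so its characteristic polynomial is lambda^3 (lambda - v·u) with v·u = tr K = 2. Hence the eigenvalues of I - K are 1 (multiplicity 3) and 1 - (2) = -1, so det(I - K) = -1. (Direct check: I - K =
[[1, 0, 0, 0],
 [6, -2, 3, 3],
 [0, 0, 1, 0],
 [2, -1, 1, 2]]
has determinant -1.) The finite-dimensional Fredholm alternative says: either (I - K) is invertible, or ker(I - K) ≠ {0} and then range(I - K) = ker((I - K)^*)^⊥, with dim ker(I - K) = dim ker((I - K)^*). Since det(I - K) ≠ 0, 1 is not an eigenvalue of K and ker(I - K) = {0}, so we are in the first case: for every y there is a unique x = (I - K)^(-1) y. Explicitly, by the Sherman–Morrison formula, (I - u v^T)^(-1) = I + u v^T/(1 - v·u), i.e. (I - K)^(-1) = I - K.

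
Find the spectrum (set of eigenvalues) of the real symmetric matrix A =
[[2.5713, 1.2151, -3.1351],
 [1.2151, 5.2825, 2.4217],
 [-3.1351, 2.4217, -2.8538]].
sigma(A) ≈ {-5, 4, 6}

A is real symmetric, so its spectrum consists of real eigenvalues. Expanding the characteristic polynomial of the displayed matrix gives
  det(λ I - A) = p(λ) = λ^3 + (-5)λ^2 + (-26)λ + (120).
Solving p(λ) = 0 yields eigenvalues ≈ -5, 4, 6. (A is shown rounded to 4 decimals, so these recover the underlying integer eigenvalues to within that precision.)
Verification: the trace of A = 5 equals the sum of eigenvalues 5, and det(A) ≈ -120.0007 matches the eigenvalue product -120.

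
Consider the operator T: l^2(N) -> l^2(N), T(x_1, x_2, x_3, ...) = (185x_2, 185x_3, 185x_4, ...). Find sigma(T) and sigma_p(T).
sigma(T) = closed disk {z in C : |z| ≤ 185}; sigma_p(T) = open disk {z in C : |z| < 185}

Note T = 185·V where V is the unit left shift (V x)_k = x_{k+1}; so sigma(T) = 185·sigma(V) and ||T|| = 185||V||. ||T x||^2 = 34225sum_{k≥2} |x_k|^2 ≤ 34225||x||^2, with equality on {x : x_1 = 0}, so ||T|| = 185. For any lambda with |lambda| < 185, set r = lambda/185 (|r| < 1); the vector x = (1, r, r^2, ...) is in l^2 and satisfies T x = 185(r, r^2, ...) = lambda x, so lambda is an eigenvalue. On the boundary |lambda| = 185 the geometric series diverges, so no l^2 eigenvector exists, but these lambda lie in the approximate point spectrum. Hence sigma(T) is the closed disk of radius 185 and sigma_p(T) is the open disk.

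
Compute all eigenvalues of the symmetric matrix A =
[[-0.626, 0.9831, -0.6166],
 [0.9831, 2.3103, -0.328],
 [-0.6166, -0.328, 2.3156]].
sigma(A) ≈ {-1, 2, 3}

A is real symmetric, so its spectrum consists of real eigenvalues. Expanding the characteristic polynomial of the displayed matrix gives
  det(λ I - A) = p(λ) = λ^3 + (-4)λ^2 + (1)λ + (6).
Solving p(λ) = 0 yields eigenvalues ≈ -1, 2, 3. (A is shown rounded to 4 decimals, so these recover the underlying integer eigenvalues to within that precision.)
Verification: the trace of A = 4 equals the sum of eigenvalues 4, and det(A) ≈ -6.0003 matches the eigenvalue product -6.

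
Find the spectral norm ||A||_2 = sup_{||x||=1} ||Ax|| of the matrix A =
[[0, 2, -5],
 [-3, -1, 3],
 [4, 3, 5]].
||A||_2 ≈ 7.9438 (= sqrt(largest eigenvalue of A^T A))

||A||_2 = sigma_max(A) = sqrt(lambda_max(A^T A)). Form the symmetric matrix M = A^T A =
[[25, 15, 11],
 [15, 14, 2],
 [11, 2, 59]].
Its characteristic polynomial (trace, sum of principal 2x2 minors, determinant of M give the coefficients) is
  p(λ) = det(λ I - M) = λ^3 - 98λ^2 + 2301λ - 6241.
No integer candidate from the rational root theorem (±divisors of 6241) is a root, so the roots are irrational. The cubic discriminant is Δ = 2902265449 > 0, so there are three distinct real roots. p(3) = -193 and p(4) = 1459 have opposite signs, so a root lies in (3, 4); Newton's method refines it to λ ≈ 3.1116. p(31) = 703 and p(32) = -193 have opposite signs, so a root lies in (31, 32); Newton's method refines it to λ ≈ 31.7852. p(63) = -193 and p(64) = 1759 have opposite signs, so a root lies in (63, 64); Newton's method refines it to λ ≈ 63.1032. Check (Vieta): the three roots sum to 98, matching tr M = 98.
So the eigenvalues of A^T A are ≈ 3.1116, 31.7852, 63.1032 (all ≥ 0, as they must be for A^T A). The largest is λ_max ≈ 63.1032, hence ||A||_2 = sqrt(λ_max) ≈ 7.9438.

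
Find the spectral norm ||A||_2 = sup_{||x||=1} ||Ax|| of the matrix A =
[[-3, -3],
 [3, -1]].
||A||_2 = sqrt((28 + sqrt(208))/2) ≈ 4.6056 (= sqrt(largest eigenvalue of A^T A))

||A||_2 = sigma_max(A) = sqrt(lambda_max(A^T A)). Form the symmetric matrix M = A^T A =
[[18, 6],
 [6, 10]].
Its characteristic polynomial (trace, determinant of M give the coefficients) is
  p(λ) = det(λ I - M) = λ^2 - 28λ + 144.
For λ^2 - 28λ + 144 the discriminant is 208. It is nonnegative but not a perfect square, so the roots are real and irrational: λ = (28 ± sqrt(208))/2 ≈ 21.2111, 6.7889.
So the eigenvalues of A^T A are ≈ 6.7889, 21.2111 (all ≥ 0, as they must be for A^T A). The largest is λ_max = (28 + sqrt(208))/2 ≈ 21.2111, hence ||A||_2 = sqrt(λ_max) = sqrt((28 + sqrt(208))/2) ≈ 4.6056.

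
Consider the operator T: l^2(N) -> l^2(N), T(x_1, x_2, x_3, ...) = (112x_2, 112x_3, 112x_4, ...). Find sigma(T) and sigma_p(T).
sigma(T) = closed disk {z in C : |z| ≤ 112}; sigma_p(T) = open disk {z in C : |z| < 112}

Note T = 112·V where V is the unit left shift (V x)_k = x_{k+1}; so sigma(T) = 112·sigma(V) and ||T|| = 112||V||. ||T x||^2 = 12544sum_{k≥2} |x_k|^2 ≤ 12544||x||^2, with equality on {x : x_1 = 0}, so ||T|| = 112. For any lambda with |lambda| < 112, set r = lambda/112 (|r| < 1); the vector x = (1, r, r^2, ...) is in l^2 and satisfies T x = 112(r, r^2, ...) = lambda x, so lambda is an eigenvalue. On the boundary |lambda| = 112 the geometric series diverges, so no l^2 eigenvector exists, but these lambda lie in the approximate point spectrum. Hence sigma(T) is the closed disk of radius 112 and sigma_p(T) is the open disk.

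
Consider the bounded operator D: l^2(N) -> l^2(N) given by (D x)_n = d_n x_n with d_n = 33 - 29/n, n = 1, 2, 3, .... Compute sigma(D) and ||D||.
sigma(D) = {33 - 29/n : n ≥ 1} ∪ {33}; ||D|| = 33

A bounded diagonal operator on l^2 with diagonal entries d_n has spectrum equal to the closure of {d_n : n ≥ 1}: every d_n is an eigenvalue (with eigenvector e_n), so {d_n} ⊂ sigma(D); the spectrum is closed, so its closure is too; and for lambda not in the closure, (D - lambda I) has bounded inverse (the diagonal entries 1/(d_n - lambda) are bounded). For our sequence d_n = 33 - 29/n, n = 1, 2, 3, ...:
  - {d_n} = {33 - 29/n : n ≥ 1}; the only limit point is 33
  - closure = {33 - 29/n : n ≥ 1} ∪ {33}
For the norm: a diagonal operator has ||D|| = sup_n |d_n|. Here d_n = 33 - 29/n increases monotonically from d_1 = 4 toward 33, with all terms in [4, 33); so sup_n |d_n| = 33 (the supremum is the limit, not attained). So ||D|| = 33.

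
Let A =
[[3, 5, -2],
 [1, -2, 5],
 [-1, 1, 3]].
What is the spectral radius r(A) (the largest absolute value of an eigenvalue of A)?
r(A) ≈ 4.1892

The eigenvalues of A are the roots of its characteristic polynomial. With M = A (coefficients from the trace, the sum of principal 2x2 minors, and det A):
  p(λ) = det(λ I - M) = λ^3 - 4λ^2 - 15λ + 71.
No integer candidate from the rational root theorem (±divisors of 71) is a root, so the roots are irrational. The cubic discriminant is Δ = -24151 < 0, so there is one real root and a complex-conjugate pair. p(-5) = -79 and p(-4) = 3 have opposite signs, so a root lies in (-5, -4); Newton's method refines it to λ ≈ -4.0456. Dividing out (λ - (-4.0456)) leaves approximately λ^2 - 8.0456λ + 17.5498. For λ^2 - 8.0456λ + 17.5498 the discriminant is -5.4667. It is negative, so the remaining roots are the complex-conjugate pair λ ≈ 4.0228 ± 1.1691i. Their product equals the constant term, so |λ|^2 ≈ 17.5498 and |λ| ≈ 4.1892.
Thus the eigenvalues (to 4 decimals) are -4.0456 (modulus 4.0456); 4.0228 ± 1.1691i (modulus 4.1892). The spectral radius is the largest modulus: r(A) ≈ 4.1892. (Cross-check: r(A) ≤ ||A||_2 ≈ 7.3581; equality holds whenever A is normal, though it can also hold for some non-normal A.)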